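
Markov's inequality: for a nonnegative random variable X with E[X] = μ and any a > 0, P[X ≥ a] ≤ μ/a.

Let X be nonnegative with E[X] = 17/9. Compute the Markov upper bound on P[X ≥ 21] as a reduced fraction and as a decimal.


μ = E[X] = 17/9, a = 21.
Markov: P[X ≥ 21] ≤ μ/a = (17/9)/21 = 17/189.
Numerically: ≈ 0.08995.
(Since a = 21 > μ = 1.88889, the bound 17/189 is < 1 and informative.)

P[X ≥ 21] ≤ 17/189 ≈ 0.08995.


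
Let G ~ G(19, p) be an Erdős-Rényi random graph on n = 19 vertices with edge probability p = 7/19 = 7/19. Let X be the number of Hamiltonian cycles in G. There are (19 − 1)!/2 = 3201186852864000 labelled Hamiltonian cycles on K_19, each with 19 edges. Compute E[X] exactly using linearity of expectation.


K_19 has (19 − 1)!/2 = 3201186852864000 labelled Hamiltonian cycles.
For each such Hamiltonian cycle H, let X_H = 1 if all 19 edges of H are present in G. Then P[X_H = 1] = p^{19} = (7/19)^{19} = 11398895185373143/1978419655660313589123979.
By linearity: E[X] = Σ_H E[X_H] = 3201186852864000 · p^{19} = 3201186852864000 · 11398895185373143/1978419655660313589123979 = 36489993404591253525678231552000/1978419655660313589123979.
Numerically: E[X] ≈ 1.84e+07.

E[X] = 3201186852864000 · (7/19)^{19} = 36489993404591253525678231552000/1978419655660313589123979 ≈ 1.84e+07.


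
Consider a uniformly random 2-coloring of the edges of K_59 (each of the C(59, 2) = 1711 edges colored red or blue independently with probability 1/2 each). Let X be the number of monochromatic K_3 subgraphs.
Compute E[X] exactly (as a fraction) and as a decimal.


Let X = Σ_S X_S over the C(59, 3) = 32509 subsets S of size 3, where X_S = 1 if the K_3 on S is monochromatic.
For a fixed S, the K_3 on S has C(3, 2) = 3 edges. P[all 3 edges red] = (1/2)^3, and likewise for blue, so P[monochromatic] = 2·(1/2)^3 = 2^{1 − 3} = 1/4.
Summing: E[X] = C(59, 3) · 2^{1 − 3} = 32509 · 1/4 = 32509/4.
Numerically: E[X] ≈ 8127.250000.

E[X] = C(59,3)·2^(1−C(3,2)) = 32509/4 ≈ 8127.250000.


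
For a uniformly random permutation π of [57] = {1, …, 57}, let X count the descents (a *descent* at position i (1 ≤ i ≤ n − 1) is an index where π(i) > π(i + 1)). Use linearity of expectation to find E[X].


Write X = Σ X_I over i = 1, …, 56, with X_I the indicator of one descent.
There are 56 indicators.
For each fixed i, the pair (π(i), π(i+1)) is a uniformly random ordered pair of distinct values from {1, …, 57}; by symmetry P[π(i) > π(i+1)] = 1/2.
By linearity: E[X] = 56 · (1/2) = (57 − 1) · (1/2) = 28 ≈ 28.0000.

E[X] = 28 = 28.0000.


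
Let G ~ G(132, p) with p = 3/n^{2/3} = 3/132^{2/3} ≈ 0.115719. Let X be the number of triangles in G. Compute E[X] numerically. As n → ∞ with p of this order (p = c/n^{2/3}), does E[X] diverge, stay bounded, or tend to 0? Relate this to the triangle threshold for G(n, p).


Number of potential triangles: C(132, 3) = 374660.
Each occurs with probability p³ ≈ (0.115719)³ ≈ 1.54958678e-03.
By linearity: E[X] = C(132, 3)·p³ ≈ 374660 · 1.54958678e-03 ≈ 580.568182.
Since α = 2/3 < 1, p = c/n^{2/3} ≫ 1/n is above the triangle threshold p ~ 1/n. Asymptotically E[X] ~ (c³/6)·n^{3(1−α)} = (3³/6)·n^{1} → ∞; triangles are abundant w.h.p.

E[X] ≈ 580.568182; in regime p = Θ(1/n^{2/3}) E[X] diverges (above the triangle threshold p ~ 1/n).


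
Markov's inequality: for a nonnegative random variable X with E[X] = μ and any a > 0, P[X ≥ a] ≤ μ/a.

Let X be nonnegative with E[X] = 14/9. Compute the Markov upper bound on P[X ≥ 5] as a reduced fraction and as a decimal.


μ = E[X] = 14/9, a = 5.
Markov: P[X ≥ 5] ≤ μ/a = (14/9)/5 = 14/45.
Numerically: ≈ 0.31111.
(Since a = 5 > μ = 1.55556, the bound 14/45 is < 1 and informative.)

P[X ≥ 5] ≤ 14/45 ≈ 0.31111.


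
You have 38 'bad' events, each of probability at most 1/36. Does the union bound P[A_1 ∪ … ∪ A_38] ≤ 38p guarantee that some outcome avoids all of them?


Union bound: P[∪_{i=1}^{38} A_i] ≤ Σ_i P[A_i] ≤ 38·p = 38·(1/36) = 19/18.
Numerically: 19/18 ≈ 1.056.
Is 19/18 < 1? NO.
Since the bound 19/18 is ≥ 1, the union bound is uninformative here; it does NOT by itself certify existence.

38·p = 19/18 ≈ 1.056; existence NOT certified by the union bound.


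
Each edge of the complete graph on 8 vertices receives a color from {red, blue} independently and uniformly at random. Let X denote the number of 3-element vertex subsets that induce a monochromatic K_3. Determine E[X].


Let X = Σ_S X_S over the C(8, 3) = 56 subsets S of size 3, where X_S = 1 if the K_3 on S is monochromatic.
For a fixed S, the K_3 on S has C(3, 2) = 3 edges. P[all 3 edges red] = (1/2)^3, and likewise for blue, so P[monochromatic] = 2·(1/2)^3 = 2^{1 − 3} = 1/4.
Summing: E[X] = C(8, 3) · 2^{1 − 3} = 56 · 1/4 = 14.
Numerically: E[X] ≈ 14.000.

E[X] = C(8,3)·2^(1−C(3,2)) = 14 ≈ 14.000.


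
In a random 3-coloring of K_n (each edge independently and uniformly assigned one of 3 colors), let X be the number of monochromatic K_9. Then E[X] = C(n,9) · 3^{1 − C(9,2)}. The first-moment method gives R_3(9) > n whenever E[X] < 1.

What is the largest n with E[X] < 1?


We need C(n, 9) · 3^{1 − 36} < 1, i.e. C(n, 9) < 3^{36 − 1} = 50031545098999707.
Check values of n near the boundary:
  n = 296: C(296, 9) = 42513789098994080; 42513789098994080 < 50031545098999707? YES
  n = 297: C(297, 9) = 43842345008337645; 43842345008337645 < 50031545098999707? YES
  n = 298: C(298, 9) = 45207677551849890; 45207677551849890 < 50031545098999707? YES
  n = 299: C(299, 9) = 46610674441390059; 46610674441390059 < 50031545098999707? YES
  n = 300: C(300, 9) = 48052241692154700; 48052241692154700 < 50031545098999707? YES
  n = 301: C(301, 9) = 49533303936090975; 49533303936090975 < 50031545098999707? YES
  n = 302: C(302, 9) = 51054804739588650; 51054804739588650 < 50031545098999707? NO
  n = 303: C(303, 9) = 52617706925494425; 52617706925494425 < 50031545098999707? NO
  n = 304: C(304, 9) = 54222992899492560; 54222992899492560 < 50031545098999707? NO
The largest n with C(n, 9) < 50031545098999707 is n = 301 (where E[X] = 16511101312030325/16677181699666569 ≈ 0.99004). Hence R_3(9) > 301, i.e. R_3(9) ≥ 302.

Largest n = 301; hence R_3(9) > 301.


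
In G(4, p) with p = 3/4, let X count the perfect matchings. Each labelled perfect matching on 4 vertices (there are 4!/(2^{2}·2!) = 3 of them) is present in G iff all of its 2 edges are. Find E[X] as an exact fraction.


K_4 has 4!/(2^{2}·2!) = 3 labelled perfect matchings.
For each such perfect matching H, let X_H = 1 if all 2 edges of H are present in G. Then P[X_H = 1] = p^{2} = (3/4)^{2} = 9/16.
By linearity: E[X] = Σ_H E[X_H] = 3 · p^{2} = 3 · 9/16 = 27/16.
Numerically: E[X] ≈ 1.6875.

E[X] = 3 · (3/4)^{2} = 27/16 ≈ 1.6875.


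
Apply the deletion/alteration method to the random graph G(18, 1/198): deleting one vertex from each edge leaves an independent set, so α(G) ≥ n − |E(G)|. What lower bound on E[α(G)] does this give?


E[|E(G)|] = C(18, 2)·p = 153 · (1/198) = 17/22.
E[α(G)] ≥ n − E[|E(G)|] = 18 − 17/22 = 379/22.
Numerically: ≈ 17.22727.
(This is only a lower bound; the true E[α(G)] may be larger.)

E[α(G)] ≥ 379/22 ≈ 17.22727.


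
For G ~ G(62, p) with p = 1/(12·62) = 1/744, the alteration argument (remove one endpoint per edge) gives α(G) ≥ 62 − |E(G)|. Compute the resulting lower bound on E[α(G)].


E[|E(G)|] = C(62, 2)·p = 1891 · (1/744) = 61/24.
E[α(G)] ≥ n − E[|E(G)|] = 62 − 61/24 = 1427/24.
Numerically: ≈ 59.45833.
(This is only a lower bound; the true E[α(G)] may be larger.)

E[α(G)] ≥ 1427/24 ≈ 59.45833.


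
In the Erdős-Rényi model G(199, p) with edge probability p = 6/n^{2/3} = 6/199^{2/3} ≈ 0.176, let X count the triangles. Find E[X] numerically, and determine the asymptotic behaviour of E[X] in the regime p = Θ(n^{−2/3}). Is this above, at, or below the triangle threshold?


Number of potential triangles: C(199, 3) = 1293699.
Each occurs with probability p³ ≈ (0.176)³ ≈ 5.454408e-03.
By linearity: E[X] = C(199, 3)·p³ ≈ 1293699 · 5.454408e-03 ≈ 7056.3618.
Since α = 2/3 < 1, p = c/n^{2/3} ≫ 1/n is above the triangle threshold p ~ 1/n. Asymptotically E[X] ~ (c³/6)·n^{3(1−α)} = (6³/6)·n^{1} → ∞; triangles are abundant w.h.p.

E[X] ≈ 7056.3618; in regime p = Θ(1/n^{2/3}) E[X] diverges (above the triangle threshold p ~ 1/n).


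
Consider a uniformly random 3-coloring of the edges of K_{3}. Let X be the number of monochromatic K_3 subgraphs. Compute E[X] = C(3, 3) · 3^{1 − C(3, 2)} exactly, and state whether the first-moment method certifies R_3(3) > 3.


E[X] = C(3, 3) · 3^{1 − 3} = 1 · 3^{−2} = 1/9.
As a reduced fraction: E[X] = 1/9 ≈ 0.11111.
Is E[X] < 1? YES.
Since E[X] < 1, there exists a 3-coloring of K_{3} with no monochromatic K_3; hence R_3(3) > 3.

E[X] = 1/9 ≈ 0.11111; E[X] < 1, so R_3(3) > 3.


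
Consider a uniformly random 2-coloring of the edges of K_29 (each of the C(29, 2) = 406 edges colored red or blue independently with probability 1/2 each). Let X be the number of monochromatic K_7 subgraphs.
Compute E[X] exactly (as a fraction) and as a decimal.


Let X = Σ_S X_S over the C(29, 7) = 1560780 subsets S of size 7, where X_S = 1 if the K_7 on S is monochromatic.
For a fixed S, the K_7 on S has C(7, 2) = 21 edges. P[all 21 edges red] = (1/2)^21, and likewise for blue, so P[monochromatic] = 2·(1/2)^21 = 2^{1 − 21} = 1/1048576.
By linearity: E[X] = C(29, 7) · 2^{1 − 21} = 1560780 · 1/1048576 = 390195/262144.
Numerically: E[X] ≈ 1.488.

E[X] = C(29,7)·2^(1−C(7,2)) = 390195/262144 ≈ 1.488.


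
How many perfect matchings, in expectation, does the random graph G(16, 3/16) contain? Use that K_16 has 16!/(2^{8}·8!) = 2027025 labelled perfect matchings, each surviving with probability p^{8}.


K_16 has 16!/(2^{8}·8!) = 2027025 labelled perfect matchings.
For each such perfect matching H, let X_H = 1 if all 8 edges of H are present in G. Then P[X_H = 1] = p^{8} = (3/16)^{8} = 6561/4294967296.
By linearity: E[X] = Σ_H E[X_H] = 2027025 · p^{8} = 2027025 · 6561/4294967296 = 13299311025/4294967296.
Numerically: E[X] ≈ 3.096.

E[X] = 2027025 · (3/16)^{8} = 13299311025/4294967296 ≈ 3.096.


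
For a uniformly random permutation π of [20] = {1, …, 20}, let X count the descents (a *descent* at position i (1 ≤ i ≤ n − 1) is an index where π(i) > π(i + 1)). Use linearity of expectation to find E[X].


Write X = Σ X_I over i = 1, …, 19, with X_I the indicator of one descent.
There are 19 indicators.
For each fixed i, the pair (π(i), π(i+1)) is a uniformly random ordered pair of distinct values from {1, …, 20}; by symmetry P[π(i) > π(i+1)] = 1/2.
By linearity: E[X] = 19 · (1/2) = (20 − 1) · (1/2) = 19/2 ≈ 9.500000.

E[X] = 19/2 = 9.500000.


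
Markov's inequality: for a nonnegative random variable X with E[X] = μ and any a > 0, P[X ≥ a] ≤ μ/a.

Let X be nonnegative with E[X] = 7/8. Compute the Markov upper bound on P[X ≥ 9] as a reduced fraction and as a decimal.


μ = E[X] = 7/8, a = 9.
Markov: P[X ≥ 9] ≤ μ/a = (7/8)/9 = 7/72.
Numerically: ≈ 0.097222.
(Since a = 9 > μ = 0.875000, the bound 7/72 is < 1 and informative.)

P[X ≥ 9] ≤ 7/72 ≈ 0.097222.


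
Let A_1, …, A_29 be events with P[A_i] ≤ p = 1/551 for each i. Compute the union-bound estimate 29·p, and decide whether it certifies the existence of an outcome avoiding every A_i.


Union bound: P[∪_{i=1}^{29} A_i] ≤ Σ_i P[A_i] ≤ 29·p = 29·(1/551) = 1/19.
Numerically: 1/19 ≈ 0.052632.
Is 1/19 < 1? YES.
Since P[∪ A_i] ≤ 1/19 < 1, the complement has P[∩ A_i^c] ≥ 1 − 1/19 = 18/19 > 0, so some outcome avoids every A_i.

29·p = 1/19 ≈ 0.052632; existence CERTIFIED by the union bound.


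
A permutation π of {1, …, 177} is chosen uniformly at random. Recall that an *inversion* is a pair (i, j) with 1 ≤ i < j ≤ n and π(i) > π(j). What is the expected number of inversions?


Write X = Σ X_I over the C(177, 2) = 15576 pairs i < j, with X_I the indicator of one inversion.
There are 15576 indicators.
For each fixed pair i < j, the values π(i) and π(j) are two distinct elements of {1, …, 177} in uniformly random order; by symmetry P[π(i) > π(j)] = 1/2.
By linearity: E[X] = 15576 · (1/2) = C(177, 2) · (1/2) = 15576/2 = 7788 ≈ 7788.000.

E[X] = 7788 = 7788.000.


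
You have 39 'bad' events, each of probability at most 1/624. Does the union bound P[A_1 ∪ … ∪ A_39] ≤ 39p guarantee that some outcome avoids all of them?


Union bound: P[∪_{i=1}^{39} A_i] ≤ Σ_i P[A_i] ≤ 39·p = 39·(1/624) = 1/16.
Numerically: 1/16 ≈ 0.062500.
Is 1/16 < 1? YES.
Since P[∪ A_i] ≤ 1/16 < 1, the complement has P[∩ A_i^c] ≥ 1 − 1/16 = 15/16 > 0, so some outcome avoids every A_i.

39·p = 1/16 ≈ 0.062500; existence CERTIFIED by the union bound.


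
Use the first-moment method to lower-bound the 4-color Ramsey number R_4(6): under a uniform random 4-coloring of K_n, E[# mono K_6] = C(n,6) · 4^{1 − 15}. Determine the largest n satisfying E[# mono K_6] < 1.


We need C(n, 6) · 4^{1 − 15} < 1, i.e. C(n, 6) < 4^{15 − 1} = 268435456.
Check values of n near the boundary:
  n = 73: C(73, 6) = 170230452; 170230452 < 268435456? YES
  n = 74: C(74, 6) = 185250786; 185250786 < 268435456? YES
  n = 75: C(75, 6) = 201359550; 201359550 < 268435456? YES
  n = 76: C(76, 6) = 218618940; 218618940 < 268435456? YES
  n = 77: C(77, 6) = 237093780; 237093780 < 268435456? YES
  n = 78: C(78, 6) = 256851595; 256851595 < 268435456? YES
  n = 79: C(79, 6) = 277962685; 277962685 < 268435456? NO
  n = 80: C(80, 6) = 300500200; 300500200 < 268435456? NO
The largest n with C(n, 6) < 268435456 is n = 78 (where E[X] = 256851595/268435456 ≈ 0.956847). Hence R_4(6) > 78, i.e. R_4(6) ≥ 79.

Largest n = 78; hence R_4(6) > 78.


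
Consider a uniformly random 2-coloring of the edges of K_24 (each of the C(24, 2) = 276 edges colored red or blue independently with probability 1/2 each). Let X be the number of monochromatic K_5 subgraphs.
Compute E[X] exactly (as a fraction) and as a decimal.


Let X = Σ_S X_S over the C(24, 5) = 42504 subsets S of size 5, where X_S = 1 if the K_5 on S is monochromatic.
For a fixed S, the K_5 on S has C(5, 2) = 10 edges. P[all 10 edges red] = (1/2)^10, and likewise for blue, so P[monochromatic] = 2·(1/2)^10 = 2^{1 − 10} = 1/512.
By linearity: E[X] = C(24, 5) · 2^{1 − 10} = 42504 · 1/512 = 5313/64.
Numerically: E[X] ≈ 83.0156.

E[X] = C(24,5)·2^(1−C(5,2)) = 5313/64 ≈ 83.0156.


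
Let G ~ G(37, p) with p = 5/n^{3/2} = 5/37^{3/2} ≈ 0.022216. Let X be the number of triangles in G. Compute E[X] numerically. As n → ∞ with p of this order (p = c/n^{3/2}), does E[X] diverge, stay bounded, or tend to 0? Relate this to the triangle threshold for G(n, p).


Number of potential triangles: C(37, 3) = 7770.
Each occurs with probability p³ ≈ (0.022216)³ ≈ 1.0964839e-05.
By linearity: E[X] = C(37, 3)·p³ ≈ 7770 · 1.0964839e-05 ≈ 0.08520.
Since α = 3/2 > 1, p = c/n^{3/2} = o(1/n) is below the triangle threshold p ~ 1/n. Asymptotically E[X] ~ (c³/6)·n^{3(1−α)} = (5³/6)·n^{-1.5} → 0, so by Markov's inequality G has no triangles w.h.p.

E[X] ≈ 0.08520; in regime p = Θ(1/n^{3/2}) E[X] tends to 0 (below the triangle threshold p ~ 1/n).


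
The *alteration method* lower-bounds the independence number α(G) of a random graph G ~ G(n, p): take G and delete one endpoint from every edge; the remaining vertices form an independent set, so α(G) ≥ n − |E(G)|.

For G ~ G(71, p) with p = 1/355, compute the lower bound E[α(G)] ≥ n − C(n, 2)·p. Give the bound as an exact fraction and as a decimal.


E[|E(G)|] = C(71, 2)·p = 2485 · (1/355) = 7.
E[α(G)] ≥ n − E[|E(G)|] = 71 − 7 = 64.
Numerically: ≈ 64.000000.
(This is only a lower bound; the true E[α(G)] may be larger.)

E[α(G)] ≥ 64 ≈ 64.000000.


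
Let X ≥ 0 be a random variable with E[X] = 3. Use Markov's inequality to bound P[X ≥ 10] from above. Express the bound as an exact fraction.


μ = E[X] = 3, a = 10.
Markov: P[X ≥ 10] ≤ μ/a = (3)/10 = 3/10.
Numerically: ≈ 0.3000.
(Since a = 10 > μ = 3.0000, the bound 3/10 is < 1 and informative.)

P[X ≥ 10] ≤ 3/10 ≈ 0.3000.


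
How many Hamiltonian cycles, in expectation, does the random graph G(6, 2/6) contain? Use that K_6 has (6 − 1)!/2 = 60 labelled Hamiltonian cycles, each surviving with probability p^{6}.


K_6 has (6 − 1)!/2 = 60 labelled Hamiltonian cycles.
For each such Hamiltonian cycle H, let X_H = 1 if all 6 edges of H are present in G. Then P[X_H = 1] = p^{6} = (1/3)^{6} = 1/729.
By linearity of expectation: E[X] = Σ_H E[X_H] = 60 · p^{6} = 60 · 1/729 = 20/243.
Numerically: E[X] ≈ 0.0823045.

E[X] = 60 · (1/3)^{6} = 20/243 ≈ 0.0823045.


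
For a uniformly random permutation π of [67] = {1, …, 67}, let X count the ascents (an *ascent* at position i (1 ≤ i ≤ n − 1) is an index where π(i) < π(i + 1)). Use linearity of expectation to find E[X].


Write X = Σ X_I over i = 1, …, 66, with X_I the indicator of one ascent.
There are 66 indicators.
For each fixed i, the pair (π(i), π(i+1)) is a uniformly random ordered pair of distinct values from {1, …, 67}; by symmetry P[π(i) < π(i+1)] = 1/2.
By linearity: E[X] = 66 · (1/2) = (67 − 1) · (1/2) = 33 ≈ 33.000.

E[X] = 33 = 33.000.


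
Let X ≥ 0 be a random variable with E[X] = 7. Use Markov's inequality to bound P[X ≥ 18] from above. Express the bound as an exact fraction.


μ = E[X] = 7, a = 18.
Markov: P[X ≥ 18] ≤ μ/a = (7)/18 = 7/18.
Numerically: ≈ 0.3889.
(Since a = 18 > μ = 7.0000, the bound 7/18 is < 1 and informative.)

P[X ≥ 18] ≤ 7/18 ≈ 0.3889.


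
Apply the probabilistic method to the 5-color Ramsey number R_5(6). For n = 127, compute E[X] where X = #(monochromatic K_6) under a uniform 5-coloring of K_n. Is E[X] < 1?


E[X] = C(127, 6) · 5^{1 − 15} = 5169379425 · 5^{−14} = 5169379425/6103515625.
As a reduced fraction: E[X] = 206775177/244140625 ≈ 0.8469511.
Is E[X] < 1? YES.
Since E[X] < 1, there exists a 5-coloring of K_{127} with no monochromatic K_6; hence R_5(6) > 127.

E[X] = 206775177/244140625 ≈ 0.8469511; E[X] < 1, so R_5(6) > 127.


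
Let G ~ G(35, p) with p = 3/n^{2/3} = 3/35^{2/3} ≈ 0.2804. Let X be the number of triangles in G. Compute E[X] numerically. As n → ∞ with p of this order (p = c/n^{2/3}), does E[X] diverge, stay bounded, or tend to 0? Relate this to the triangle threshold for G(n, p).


Number of potential triangles: C(35, 3) = 6545.
Each occurs with probability p³ ≈ (0.2804)³ ≈ 2.204082e-02.
By linearity: E[X] = C(35, 3)·p³ ≈ 6545 · 2.204082e-02 ≈ 144.2571.
Since α = 2/3 < 1, p = c/n^{2/3} ≫ 1/n is above the triangle threshold p ~ 1/n. Asymptotically E[X] ~ (c³/6)·n^{3(1−α)} = (3³/6)·n^{1} → ∞; triangles are abundant w.h.p.

E[X] ≈ 144.2571; in regime p = Θ(1/n^{2/3}) E[X] diverges (above the triangle threshold p ~ 1/n).


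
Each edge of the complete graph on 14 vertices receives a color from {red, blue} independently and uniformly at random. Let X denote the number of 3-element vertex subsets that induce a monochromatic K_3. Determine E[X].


Let X = Σ_S X_S over the C(14, 3) = 364 subsets S of size 3, where X_S = 1 if the K_3 on S is monochromatic.
For a fixed S, the K_3 on S has C(3, 2) = 3 edges. P[all 3 edges red] = (1/2)^3, and likewise for blue, so P[monochromatic] = 2·(1/2)^3 = 2^{1 − 3} = 1/4.
Summing: E[X] = C(14, 3) · 2^{1 − 3} = 364 · 1/4 = 91.
Numerically: E[X] ≈ 91.000.

E[X] = C(14,3)·2^(1−C(3,2)) = 91 ≈ 91.000.


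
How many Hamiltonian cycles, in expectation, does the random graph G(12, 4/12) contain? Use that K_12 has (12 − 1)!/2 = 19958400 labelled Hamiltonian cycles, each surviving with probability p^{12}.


K_12 has (12 − 1)!/2 = 19958400 labelled Hamiltonian cycles.
For each such Hamiltonian cycle H, let X_H = 1 if all 12 edges of H are present in G. Then P[X_H = 1] = p^{12} = (1/3)^{12} = 1/531441.
By linearity of expectation: E[X] = Σ_H E[X_H] = 19958400 · p^{12} = 19958400 · 1/531441 = 246400/6561.
Numerically: E[X] ≈ 37.6.

E[X] = 19958400 · (1/3)^{12} = 246400/6561 ≈ 37.6.


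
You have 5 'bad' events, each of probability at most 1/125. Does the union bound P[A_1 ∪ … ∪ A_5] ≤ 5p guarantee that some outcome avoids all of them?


Union bound: P[∪_{i=1}^{5} A_i] ≤ Σ_i P[A_i] ≤ 5·p = 5·(1/125) = 1/25.
Numerically: 1/25 ≈ 0.040.
Is 1/25 < 1? YES.
Since P[∪ A_i] ≤ 1/25 < 1, the complement has P[∩ A_i^c] ≥ 1 − 1/25 = 24/25 > 0, so some outcome avoids every A_i.

5·p = 1/25 ≈ 0.040; existence CERTIFIED by the union bound.


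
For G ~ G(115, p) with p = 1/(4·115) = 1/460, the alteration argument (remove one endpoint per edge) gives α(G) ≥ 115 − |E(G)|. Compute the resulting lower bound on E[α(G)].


E[|E(G)|] = C(115, 2)·p = 6555 · (1/460) = 57/4.
E[α(G)] ≥ n − E[|E(G)|] = 115 − 57/4 = 403/4.
Numerically: ≈ 100.7500.
(This is only a lower bound; the true E[α(G)] may be larger.)

E[α(G)] ≥ 403/4 ≈ 100.7500.


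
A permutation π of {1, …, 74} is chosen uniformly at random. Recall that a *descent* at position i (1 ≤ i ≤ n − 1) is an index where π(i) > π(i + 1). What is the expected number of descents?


Write X = Σ X_I over i = 1, …, 73, with X_I the indicator of one descent.
There are 73 indicators.
For each fixed i, the pair (π(i), π(i+1)) is a uniformly random ordered pair of distinct values from {1, …, 74}; by symmetry P[π(i) > π(i+1)] = 1/2.
By linearity: E[X] = 73 · (1/2) = (74 − 1) · (1/2) = 73/2 ≈ 36.500000.

E[X] = 73/2 = 36.500000.


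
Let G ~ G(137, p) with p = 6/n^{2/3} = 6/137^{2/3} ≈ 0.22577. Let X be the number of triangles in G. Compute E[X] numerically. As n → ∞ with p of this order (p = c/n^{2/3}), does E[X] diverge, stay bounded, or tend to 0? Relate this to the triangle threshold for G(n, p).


Number of potential triangles: C(137, 3) = 419220.
Each occurs with probability p³ ≈ (0.22577)³ ≈ 1.1508338e-02.
By linearity: E[X] = C(137, 3)·p³ ≈ 419220 · 1.1508338e-02 ≈ 4824.52555.
Since α = 2/3 < 1, p = c/n^{2/3} ≫ 1/n is above the triangle threshold p ~ 1/n. Asymptotically E[X] ~ (c³/6)·n^{3(1−α)} = (6³/6)·n^{1} → ∞; triangles are abundant w.h.p.

E[X] ≈ 4824.52555; in regime p = Θ(1/n^{2/3}) E[X] diverges (above the triangle threshold p ~ 1/n).


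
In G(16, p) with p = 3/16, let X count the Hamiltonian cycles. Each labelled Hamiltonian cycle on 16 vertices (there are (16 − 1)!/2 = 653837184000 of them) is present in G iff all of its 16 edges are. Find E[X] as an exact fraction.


K_16 has (16 − 1)!/2 = 653837184000 labelled Hamiltonian cycles.
For each such Hamiltonian cycle H, let X_H = 1 if all 16 edges of H are present in G. Then P[X_H = 1] = p^{16} = (3/16)^{16} = 43046721/18446744073709551616.
Summing the indicators: E[X] = Σ_H E[X_H] = 653837184000 · p^{16} = 653837184000 · 43046721/18446744073709551616 = 27485885585032875/18014398509481984.
Numerically: E[X] ≈ 1.526.

E[X] = 653837184000 · (3/16)^{16} = 27485885585032875/18014398509481984 ≈ 1.526.


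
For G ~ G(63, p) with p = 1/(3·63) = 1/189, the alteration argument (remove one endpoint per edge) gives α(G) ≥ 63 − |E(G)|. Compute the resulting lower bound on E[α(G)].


E[|E(G)|] = C(63, 2)·p = 1953 · (1/189) = 31/3.
E[α(G)] ≥ n − E[|E(G)|] = 63 − 31/3 = 158/3.
Numerically: ≈ 52.666667.
(This is only a lower bound; the true E[α(G)] may be larger.)

E[α(G)] ≥ 158/3 ≈ 52.666667.


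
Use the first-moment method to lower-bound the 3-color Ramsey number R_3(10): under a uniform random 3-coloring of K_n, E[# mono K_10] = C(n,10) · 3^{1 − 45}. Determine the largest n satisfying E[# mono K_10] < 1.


We need C(n, 10) · 3^{1 − 45} < 1, i.e. C(n, 10) < 3^{45 − 1} = 984770902183611232881.
Check values of n near the boundary:
  n = 572: C(572, 10) = 954640815642161682606; 954640815642161682606 < 984770902183611232881? YES
  n = 573: C(573, 10) = 971597135635805762226; 971597135635805762226 < 984770902183611232881? YES
  n = 574: C(574, 10) = 988824035203816502691; 988824035203816502691 < 984770902183611232881? NO
  n = 575: C(575, 10) = 1006325345561406175305; 1006325345561406175305 < 984770902183611232881? NO
The largest n with C(n, 10) < 984770902183611232881 is n = 573 (where E[X] = 35985079097622435638/36472996377170786403 ≈ 0.986623). Hence R_3(10) > 573, i.e. R_3(10) ≥ 574.

Largest n = 573; hence R_3(10) > 573.


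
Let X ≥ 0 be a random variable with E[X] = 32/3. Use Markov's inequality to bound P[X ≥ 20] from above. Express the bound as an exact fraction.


μ = E[X] = 32/3, a = 20.
Markov: P[X ≥ 20] ≤ μ/a = (32/3)/20 = 8/15.
Numerically: ≈ 0.53333.
(Since a = 20 > μ = 10.66667, the bound 8/15 is < 1 and informative.)

P[X ≥ 20] ≤ 8/15 ≈ 0.53333.


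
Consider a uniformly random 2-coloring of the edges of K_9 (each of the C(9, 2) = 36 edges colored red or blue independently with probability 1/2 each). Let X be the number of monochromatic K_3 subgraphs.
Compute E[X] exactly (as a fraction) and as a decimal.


Let X = Σ_S X_S over the C(9, 3) = 84 subsets S of size 3, where X_S = 1 if the K_3 on S is monochromatic.
For a fixed S, the K_3 on S has C(3, 2) = 3 edges. P[all 3 edges red] = (1/2)^3, and likewise for blue, so P[monochromatic] = 2·(1/2)^3 = 2^{1 − 3} = 1/4.
Summing: E[X] = C(9, 3) · 2^{1 − 3} = 84 · 1/4 = 21.
Numerically: E[X] ≈ 21.000000.

E[X] = C(9,3)·2^(1−C(3,2)) = 21 ≈ 21.000000.


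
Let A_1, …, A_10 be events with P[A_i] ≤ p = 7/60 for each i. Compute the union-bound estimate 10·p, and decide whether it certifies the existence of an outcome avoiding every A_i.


Union bound: P[∪_{i=1}^{10} A_i] ≤ Σ_i P[A_i] ≤ 10·p = 10·(7/60) = 7/6.
Numerically: 7/6 ≈ 1.1666667.
Is 7/6 < 1? NO.
Since the bound 7/6 is ≥ 1, the union bound is uninformative here; it does NOT by itself certify existence.

10·p = 7/6 ≈ 1.1666667; existence NOT certified by the union bound.


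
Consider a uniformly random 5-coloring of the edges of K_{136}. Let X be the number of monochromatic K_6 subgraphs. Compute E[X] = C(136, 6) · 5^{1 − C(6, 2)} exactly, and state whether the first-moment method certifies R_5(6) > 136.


E[X] = C(136, 6) · 5^{1 − 15} = 7858539612 · 5^{−14} = 7858539612/6103515625.
As a reduced fraction: E[X] = 7858539612/6103515625 ≈ 1.2875.
Is E[X] < 1? NO.
Since E[X] ≥ 1, the first-moment bound is inconclusive at n = 136; it does NOT by itself certify R_5(6) > 136.

E[X] = 7858539612/6103515625 ≈ 1.2875; E[X] ≥ 1; first-moment method inconclusive here.


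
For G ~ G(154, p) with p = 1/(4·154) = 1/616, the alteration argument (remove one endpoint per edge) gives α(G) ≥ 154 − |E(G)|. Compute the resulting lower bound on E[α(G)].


E[|E(G)|] = C(154, 2)·p = 11781 · (1/616) = 153/8.
E[α(G)] ≥ n − E[|E(G)|] = 154 − 153/8 = 1079/8.
Numerically: ≈ 134.87500.
(This is only a lower bound; the true E[α(G)] may be larger.)

E[α(G)] ≥ 1079/8 ≈ 134.87500.


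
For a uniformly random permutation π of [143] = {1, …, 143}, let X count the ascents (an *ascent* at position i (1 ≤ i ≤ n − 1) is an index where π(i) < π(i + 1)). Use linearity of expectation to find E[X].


Write X = Σ X_I over i = 1, …, 142, with X_I the indicator of one ascent.
There are 142 indicators.
For each fixed i, the pair (π(i), π(i+1)) is a uniformly random ordered pair of distinct values from {1, …, 143}; by symmetry P[π(i) < π(i+1)] = 1/2.
By linearity: E[X] = 142 · (1/2) = (143 − 1) · (1/2) = 71 ≈ 71.000000.

E[X] = 71 = 71.000000.


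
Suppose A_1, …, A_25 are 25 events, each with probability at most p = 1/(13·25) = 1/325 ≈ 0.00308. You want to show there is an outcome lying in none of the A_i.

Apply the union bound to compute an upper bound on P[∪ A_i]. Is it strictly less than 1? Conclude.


Union bound: P[∪_{i=1}^{25} A_i] ≤ Σ_i P[A_i] ≤ 25·p = 25·(1/325) = 1/13.
Numerically: 1/13 ≈ 0.07692.
Is 1/13 < 1? YES.
Since P[∪ A_i] ≤ 1/13 < 1, the complement has P[∩ A_i^c] ≥ 1 − 1/13 = 12/13 > 0, so some outcome avoids every A_i.

25·p = 1/13 ≈ 0.07692; existence CERTIFIED by the union bound.


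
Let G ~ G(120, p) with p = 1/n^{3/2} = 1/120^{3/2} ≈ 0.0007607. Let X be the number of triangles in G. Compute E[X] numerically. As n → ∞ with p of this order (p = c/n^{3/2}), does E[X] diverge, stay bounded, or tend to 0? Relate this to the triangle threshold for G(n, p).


Number of potential triangles: C(120, 3) = 280840.
Each occurs with probability p³ ≈ (0.0007607)³ ≈ 4.402348e-10.
By linearity: E[X] = C(120, 3)·p³ ≈ 280840 · 4.402348e-10 ≈ 0.0001.
Since α = 3/2 > 1, p = c/n^{3/2} = o(1/n) is below the triangle threshold p ~ 1/n. Asymptotically E[X] ~ (c³/6)·n^{3(1−α)} = (1³/6)·n^{-1.5} → 0, so by Markov's inequality G has no triangles w.h.p.

E[X] ≈ 0.0001; in regime p = Θ(1/n^{3/2}) E[X] tends to 0 (below the triangle threshold p ~ 1/n).


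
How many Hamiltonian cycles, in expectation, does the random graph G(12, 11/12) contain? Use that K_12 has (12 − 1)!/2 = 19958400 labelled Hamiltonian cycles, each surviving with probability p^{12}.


K_12 has (12 − 1)!/2 = 19958400 labelled Hamiltonian cycles.
For each such Hamiltonian cycle H, let X_H = 1 if all 12 edges of H are present in G. Then P[X_H = 1] = p^{12} = (11/12)^{12} = 3138428376721/8916100448256.
Summing the indicators: E[X] = Σ_H E[X_H] = 19958400 · p^{12} = 19958400 · 3138428376721/8916100448256 = 6041474625187925/859963392.
Numerically: E[X] ≈ 7.0253e+06.

E[X] = 19958400 · (11/12)^{12} = 6041474625187925/859963392 ≈ 7.0253e+06.


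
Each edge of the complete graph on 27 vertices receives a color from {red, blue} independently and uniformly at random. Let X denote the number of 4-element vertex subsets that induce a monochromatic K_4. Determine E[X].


Let X = Σ_S X_S over the C(27, 4) = 17550 subsets S of size 4, where X_S = 1 if the K_4 on S is monochromatic.
For a fixed S, the K_4 on S has C(4, 2) = 6 edges. P[all 6 edges red] = (1/2)^6, and likewise for blue, so P[monochromatic] = 2·(1/2)^6 = 2^{1 − 6} = 1/32.
Summing: E[X] = C(27, 4) · 2^{1 − 6} = 17550 · 1/32 = 8775/16.
Numerically: E[X] ≈ 548.438.

E[X] = C(27,4)·2^(1−C(4,2)) = 8775/16 ≈ 548.438.


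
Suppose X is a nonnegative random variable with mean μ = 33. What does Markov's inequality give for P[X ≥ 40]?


μ = E[X] = 33, a = 40.
Markov: P[X ≥ 40] ≤ μ/a = (33)/40 = 33/40.
Numerically: ≈ 0.82500.
(Since a = 40 > μ = 33.00000, the bound 33/40 is < 1 and informative.)

P[X ≥ 40] ≤ 33/40 ≈ 0.82500.


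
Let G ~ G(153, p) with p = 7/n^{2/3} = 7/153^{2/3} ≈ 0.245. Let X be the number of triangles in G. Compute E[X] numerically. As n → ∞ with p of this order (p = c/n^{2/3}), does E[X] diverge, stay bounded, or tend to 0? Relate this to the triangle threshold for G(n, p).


Number of potential triangles: C(153, 3) = 585276.
Each occurs with probability p³ ≈ (0.245)³ ≈ 1.46525e-02.
By linearity: E[X] = C(153, 3)·p³ ≈ 585276 · 1.46525e-02 ≈ 8575.747.
Since α = 2/3 < 1, p = c/n^{2/3} ≫ 1/n is above the triangle threshold p ~ 1/n. Asymptotically E[X] ~ (c³/6)·n^{3(1−α)} = (7³/6)·n^{1} → ∞; triangles are abundant w.h.p.

E[X] ≈ 8575.747; in regime p = Θ(1/n^{2/3}) E[X] diverges (above the triangle threshold p ~ 1/n).


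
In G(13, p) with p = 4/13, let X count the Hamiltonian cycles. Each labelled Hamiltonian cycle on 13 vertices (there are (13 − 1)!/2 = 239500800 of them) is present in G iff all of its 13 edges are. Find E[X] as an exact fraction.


K_13 has (13 − 1)!/2 = 239500800 labelled Hamiltonian cycles.
For each such Hamiltonian cycle H, let X_H = 1 if all 13 edges of H are present in G. Then P[X_H = 1] = p^{13} = (4/13)^{13} = 67108864/302875106592253.
By linearity: E[X] = Σ_H E[X_H] = 239500800 · p^{13} = 239500800 · 67108864/302875106592253 = 16072626615091200/302875106592253.
Numerically: E[X] ≈ 53.067.

E[X] = 239500800 · (4/13)^{13} = 16072626615091200/302875106592253 ≈ 53.067.


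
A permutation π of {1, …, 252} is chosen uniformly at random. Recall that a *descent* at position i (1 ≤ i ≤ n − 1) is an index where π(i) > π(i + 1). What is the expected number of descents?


Write X = Σ X_I over i = 1, …, 251, with X_I the indicator of one descent.
There are 251 indicators.
For each fixed i, the pair (π(i), π(i+1)) is a uniformly random ordered pair of distinct values from {1, …, 252}; by symmetry P[π(i) > π(i+1)] = 1/2.
By linearity: E[X] = 251 · (1/2) = (252 − 1) · (1/2) = 251/2 ≈ 125.50000.

E[X] = 251/2 = 125.50000.


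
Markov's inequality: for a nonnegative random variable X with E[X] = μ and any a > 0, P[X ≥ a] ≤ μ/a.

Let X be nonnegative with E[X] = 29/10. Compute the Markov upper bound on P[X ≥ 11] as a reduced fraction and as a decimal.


μ = E[X] = 29/10, a = 11.
Markov: P[X ≥ 11] ≤ μ/a = (29/10)/11 = 29/110.
Numerically: ≈ 0.264.
(Since a = 11 > μ = 2.900, the bound 29/110 is < 1 and informative.)

P[X ≥ 11] ≤ 29/110 ≈ 0.264.


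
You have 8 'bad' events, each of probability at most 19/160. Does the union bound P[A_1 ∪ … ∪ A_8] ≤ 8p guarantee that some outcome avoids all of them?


Union bound: P[∪_{i=1}^{8} A_i] ≤ Σ_i P[A_i] ≤ 8·p = 8·(19/160) = 19/20.
Numerically: 19/20 ≈ 0.95000.
Is 19/20 < 1? YES.
Since P[∪ A_i] ≤ 19/20 < 1, the complement has P[∩ A_i^c] ≥ 1 − 19/20 = 1/20 > 0, so some outcome avoids every A_i.

8·p = 19/20 ≈ 0.95000; existence CERTIFIED by the union bound.


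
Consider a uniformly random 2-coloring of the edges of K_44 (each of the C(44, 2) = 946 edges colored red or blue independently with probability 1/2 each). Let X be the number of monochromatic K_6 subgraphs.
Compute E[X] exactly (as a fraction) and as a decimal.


Let X = Σ_S X_S over the C(44, 6) = 7059052 subsets S of size 6, where X_S = 1 if the K_6 on S is monochromatic.
For a fixed S, the K_6 on S has C(6, 2) = 15 edges. P[all 15 edges red] = (1/2)^15, and likewise for blue, so P[monochromatic] = 2·(1/2)^15 = 2^{1 − 15} = 1/16384.
By linearity of expectation: E[X] = C(44, 6) · 2^{1 − 15} = 7059052 · 1/16384 = 1764763/4096.
Numerically: E[X] ≈ 430.8503.

E[X] = C(44,6)·2^(1−C(6,2)) = 1764763/4096 ≈ 430.8503.


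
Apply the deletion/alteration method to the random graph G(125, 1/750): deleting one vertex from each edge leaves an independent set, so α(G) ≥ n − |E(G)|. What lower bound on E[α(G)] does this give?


E[|E(G)|] = C(125, 2)·p = 7750 · (1/750) = 31/3.
E[α(G)] ≥ n − E[|E(G)|] = 125 − 31/3 = 344/3.
Numerically: ≈ 114.666667.
(This is only a lower bound; the true E[α(G)] may be larger.)

E[α(G)] ≥ 344/3 ≈ 114.666667.


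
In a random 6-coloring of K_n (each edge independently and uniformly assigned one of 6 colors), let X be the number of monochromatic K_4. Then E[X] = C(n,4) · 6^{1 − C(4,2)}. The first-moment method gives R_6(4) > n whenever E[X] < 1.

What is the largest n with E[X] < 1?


We need C(n, 4) · 6^{1 − 6} < 1, i.e. C(n, 4) < 6^{6 − 1} = 7776.
Check values of n near the boundary:
  n = 17: C(17, 4) = 2380; 2380 < 7776? YES
  n = 18: C(18, 4) = 3060; 3060 < 7776? YES
  n = 19: C(19, 4) = 3876; 3876 < 7776? YES
  n = 20: C(20, 4) = 4845; 4845 < 7776? YES
  n = 21: C(21, 4) = 5985; 5985 < 7776? YES
  n = 22: C(22, 4) = 7315; 7315 < 7776? YES
  n = 23: C(23, 4) = 8855; 8855 < 7776? NO
  n = 24: C(24, 4) = 10626; 10626 < 7776? NO
The largest n with C(n, 4) < 7776 is n = 22 (where E[X] = 7315/7776 ≈ 0.9407). Hence R_6(4) > 22, i.e. R_6(4) ≥ 23.

Largest n = 22; hence R_6(4) > 22.


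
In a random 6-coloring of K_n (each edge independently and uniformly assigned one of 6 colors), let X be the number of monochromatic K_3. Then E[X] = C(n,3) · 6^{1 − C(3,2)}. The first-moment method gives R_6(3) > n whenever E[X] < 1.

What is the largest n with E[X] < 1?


We need C(n, 3) · 6^{1 − 3} < 1, i.e. C(n, 3) < 6^{3 − 1} = 36.
Check values of n near the boundary:
  n = 4: C(4, 3) = 4; 4 < 36? YES
  n = 5: C(5, 3) = 10; 10 < 36? YES
  n = 6: C(6, 3) = 20; 20 < 36? YES
  n = 7: C(7, 3) = 35; 35 < 36? YES
  n = 8: C(8, 3) = 56; 56 < 36? NO
  n = 9: C(9, 3) = 84; 84 < 36? NO
The largest n with C(n, 3) < 36 is n = 7 (where E[X] = 35/36 ≈ 0.972). Hence R_6(3) > 7, i.e. R_6(3) ≥ 8.

Largest n = 7; hence R_6(3) > 7.


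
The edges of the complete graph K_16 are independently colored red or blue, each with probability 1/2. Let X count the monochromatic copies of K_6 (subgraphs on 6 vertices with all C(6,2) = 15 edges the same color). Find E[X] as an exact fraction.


Let X = Σ_S X_S over the C(16, 6) = 8008 subsets S of size 6, where X_S = 1 if the K_6 on S is monochromatic.
For a fixed S, the K_6 on S has C(6, 2) = 15 edges. P[all 15 edges red] = (1/2)^15, and likewise for blue, so P[monochromatic] = 2·(1/2)^15 = 2^{1 − 15} = 1/16384.
By linearity: E[X] = C(16, 6) · 2^{1 − 15} = 8008 · 1/16384 = 1001/2048.
Numerically: E[X] ≈ 0.48877.

E[X] = C(16,6)·2^(1−C(6,2)) = 1001/2048 ≈ 0.48877.


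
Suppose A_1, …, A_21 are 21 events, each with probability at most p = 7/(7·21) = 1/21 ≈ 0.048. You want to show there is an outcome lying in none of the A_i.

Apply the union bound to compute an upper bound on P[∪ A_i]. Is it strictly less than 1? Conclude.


Union bound: P[∪_{i=1}^{21} A_i] ≤ Σ_i P[A_i] ≤ 21·p = 21·(1/21) = 1.
Numerically: 1 ≈ 1.000.
Is 1 < 1? NO.
Since the bound 1 is ≥ 1, the union bound is uninformative here; it does NOT by itself certify existence.

21·p = 1 ≈ 1.000; existence NOT certified by the union bound.


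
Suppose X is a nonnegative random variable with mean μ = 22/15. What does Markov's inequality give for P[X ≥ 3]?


μ = E[X] = 22/15, a = 3.
Markov: P[X ≥ 3] ≤ μ/a = (22/15)/3 = 22/45.
Numerically: ≈ 0.4889.
(Since a = 3 > μ = 1.4667, the bound 22/45 is < 1 and informative.)

P[X ≥ 3] ≤ 22/45 ≈ 0.4889.


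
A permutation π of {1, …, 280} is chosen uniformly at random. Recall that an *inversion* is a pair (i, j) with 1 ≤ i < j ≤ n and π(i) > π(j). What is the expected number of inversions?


Write X = Σ X_I over the C(280, 2) = 39060 pairs i < j, with X_I the indicator of one inversion.
There are 39060 indicators.
For each fixed pair i < j, the values π(i) and π(j) are two distinct elements of {1, …, 280} in uniformly random order; by symmetry P[π(i) > π(j)] = 1/2.
By linearity: E[X] = 39060 · (1/2) = C(280, 2) · (1/2) = 39060/2 = 19530 ≈ 19530.0000.

E[X] = 19530 = 19530.0000.


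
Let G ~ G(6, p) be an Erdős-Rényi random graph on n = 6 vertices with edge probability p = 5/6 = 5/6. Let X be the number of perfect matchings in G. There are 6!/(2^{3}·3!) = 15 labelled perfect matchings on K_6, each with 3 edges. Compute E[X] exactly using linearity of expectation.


K_6 has 6!/(2^{3}·3!) = 15 labelled perfect matchings.
For each such perfect matching H, let X_H = 1 if all 3 edges of H are present in G. Then P[X_H = 1] = p^{3} = (5/6)^{3} = 125/216.
By linearity: E[X] = Σ_H E[X_H] = 15 · p^{3} = 15 · 125/216 = 625/72.
Numerically: E[X] ≈ 8.681.

E[X] = 15 · (5/6)^{3} = 625/72 ≈ 8.681.


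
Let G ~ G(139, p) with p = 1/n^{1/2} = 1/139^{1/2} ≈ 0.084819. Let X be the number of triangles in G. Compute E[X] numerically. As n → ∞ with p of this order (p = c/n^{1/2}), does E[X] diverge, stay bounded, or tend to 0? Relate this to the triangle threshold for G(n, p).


Number of potential triangles: C(139, 3) = 437989.
Each occurs with probability p³ ≈ (0.084819)³ ≈ 6.1020786e-04.
By linearity: E[X] = C(139, 3)·p³ ≈ 437989 · 6.1020786e-04 ≈ 267.26433.
Since α = 1/2 < 1, p = c/n^{1/2} ≫ 1/n is above the triangle threshold p ~ 1/n. Asymptotically E[X] ~ (c³/6)·n^{3(1−α)} = (1³/6)·n^{1.5} → ∞; triangles are abundant w.h.p.

E[X] ≈ 267.26433; in regime p = Θ(1/n^{1/2}) E[X] diverges (above the triangle threshold p ~ 1/n).
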